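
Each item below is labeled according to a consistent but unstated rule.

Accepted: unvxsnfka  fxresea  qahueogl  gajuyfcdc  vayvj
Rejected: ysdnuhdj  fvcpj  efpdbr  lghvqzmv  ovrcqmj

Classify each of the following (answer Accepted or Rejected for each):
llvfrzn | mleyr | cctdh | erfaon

Rejected, Rejected, Rejected, Accepted

Rule: contains 'a'. This holds for each 'Accepted' example and fails for each 'Rejected' one.
llvfrzn: no 'a', fails this test → Rejected.
mleyr: no 'a', fails this test → Rejected.
cctdh: no 'a', fails this test → Rejected.
erfaon: has 'a', passes → Accepted.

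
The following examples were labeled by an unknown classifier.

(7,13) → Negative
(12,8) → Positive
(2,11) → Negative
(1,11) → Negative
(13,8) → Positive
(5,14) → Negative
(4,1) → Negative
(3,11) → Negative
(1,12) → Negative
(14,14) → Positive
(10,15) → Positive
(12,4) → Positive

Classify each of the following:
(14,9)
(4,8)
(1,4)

Positive, Negative, Negative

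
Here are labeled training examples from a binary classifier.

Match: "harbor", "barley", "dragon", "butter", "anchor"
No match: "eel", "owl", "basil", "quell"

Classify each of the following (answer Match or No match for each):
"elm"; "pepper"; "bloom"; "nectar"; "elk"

No match, Match, No match, Match, No match

The simplest hypothesis consistent with all the labels is: even length.
"elm": length 3, doesn't match → No match. "pepper": length 6, qualifies → Match. "bloom": length 5, doesn't match → No match. "nectar": length 6, qualifies → Match. "elk": length 3, doesn't match → No match.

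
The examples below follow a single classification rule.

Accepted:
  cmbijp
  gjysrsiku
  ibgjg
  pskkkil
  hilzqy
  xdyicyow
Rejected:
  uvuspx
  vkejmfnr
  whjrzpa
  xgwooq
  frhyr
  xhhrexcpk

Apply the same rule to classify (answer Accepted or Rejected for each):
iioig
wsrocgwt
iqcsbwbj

Looking at the examples, the only property every 'Accepted' case has and every 'Rejected' case lacks is: contains 'i'.

Accepted, Rejected, Accepted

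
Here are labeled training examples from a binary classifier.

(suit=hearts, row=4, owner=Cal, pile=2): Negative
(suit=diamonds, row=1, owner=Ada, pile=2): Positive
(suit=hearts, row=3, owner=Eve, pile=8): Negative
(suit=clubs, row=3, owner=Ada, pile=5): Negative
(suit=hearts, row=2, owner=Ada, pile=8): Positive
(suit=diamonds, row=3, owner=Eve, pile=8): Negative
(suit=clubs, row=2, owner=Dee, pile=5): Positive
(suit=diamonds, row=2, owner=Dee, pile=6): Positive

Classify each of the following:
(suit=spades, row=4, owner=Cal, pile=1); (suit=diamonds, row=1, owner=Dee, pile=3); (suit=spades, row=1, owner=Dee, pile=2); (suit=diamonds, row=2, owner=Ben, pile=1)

Negative, Positive, Positive, Positive

'Positive' ⟺ row ≤ 2.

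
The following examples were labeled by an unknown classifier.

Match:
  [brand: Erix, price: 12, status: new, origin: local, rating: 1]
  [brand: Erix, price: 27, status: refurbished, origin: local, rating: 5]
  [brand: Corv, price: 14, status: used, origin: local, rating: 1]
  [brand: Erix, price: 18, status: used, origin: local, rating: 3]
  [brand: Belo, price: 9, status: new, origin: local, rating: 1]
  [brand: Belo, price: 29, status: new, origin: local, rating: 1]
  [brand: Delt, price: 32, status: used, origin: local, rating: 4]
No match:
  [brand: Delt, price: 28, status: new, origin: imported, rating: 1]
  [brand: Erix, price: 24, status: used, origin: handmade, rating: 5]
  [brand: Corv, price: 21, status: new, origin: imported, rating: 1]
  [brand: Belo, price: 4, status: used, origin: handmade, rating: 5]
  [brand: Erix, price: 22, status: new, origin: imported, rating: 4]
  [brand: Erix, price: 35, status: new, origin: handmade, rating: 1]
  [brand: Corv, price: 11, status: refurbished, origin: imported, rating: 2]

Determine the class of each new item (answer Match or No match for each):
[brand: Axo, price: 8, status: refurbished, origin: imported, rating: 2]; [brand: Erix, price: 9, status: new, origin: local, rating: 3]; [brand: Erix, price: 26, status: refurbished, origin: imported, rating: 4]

No match, Match, No match

All 'Match' examples share one property — origin is local — and every 'No match' example lacks it.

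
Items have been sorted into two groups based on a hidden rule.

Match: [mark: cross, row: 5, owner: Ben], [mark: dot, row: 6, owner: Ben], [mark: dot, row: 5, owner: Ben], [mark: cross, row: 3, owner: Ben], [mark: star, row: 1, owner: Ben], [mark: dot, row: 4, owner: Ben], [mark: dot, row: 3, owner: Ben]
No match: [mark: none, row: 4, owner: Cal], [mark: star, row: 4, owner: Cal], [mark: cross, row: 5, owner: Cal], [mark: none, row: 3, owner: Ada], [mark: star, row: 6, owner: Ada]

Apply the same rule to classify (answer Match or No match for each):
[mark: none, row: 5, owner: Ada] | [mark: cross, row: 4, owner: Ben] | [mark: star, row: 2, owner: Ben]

No match, Match, Match

Checking candidate rules against both groups, what survives is: owner is Ben.
No match: [mark: none, row: 5, owner: Ada], since owner is Ada.
Match: [mark: cross, row: 4, owner: Ben], since owner is Ben.
Match: [mark: star, row: 2, owner: Ben], since owner is Ben.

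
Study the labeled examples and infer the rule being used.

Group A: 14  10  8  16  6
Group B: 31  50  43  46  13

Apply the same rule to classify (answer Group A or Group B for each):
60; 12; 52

Group B, Group A, Group B

Rule: even AND at most 16. This holds for each 'Group A' example and fails for each 'Group B' one.
60 → 60 is even, 60 > 16 → Group B.
12 → 12 is even, 12 ≤ 16 → Group A.
52 → 52 is even, 52 > 16 → Group B.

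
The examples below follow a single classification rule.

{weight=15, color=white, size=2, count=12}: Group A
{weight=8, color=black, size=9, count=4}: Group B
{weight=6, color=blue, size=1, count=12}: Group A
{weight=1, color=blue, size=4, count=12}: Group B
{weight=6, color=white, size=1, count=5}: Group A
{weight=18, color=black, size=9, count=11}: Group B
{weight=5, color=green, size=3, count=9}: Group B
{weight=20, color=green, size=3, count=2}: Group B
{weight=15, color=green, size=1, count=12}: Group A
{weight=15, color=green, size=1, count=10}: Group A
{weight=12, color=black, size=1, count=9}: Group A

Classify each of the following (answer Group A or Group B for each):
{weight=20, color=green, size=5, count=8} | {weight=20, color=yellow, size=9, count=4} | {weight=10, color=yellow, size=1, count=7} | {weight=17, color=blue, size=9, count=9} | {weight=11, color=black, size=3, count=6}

Group B, Group B, Group A, Group B, Group B

'Group A' ⟺ size ≤ 2.
{weight=20, color=green, size=5, count=8}: size = 5, fails the rule → Group B. {weight=20, color=yellow, size=9, count=4}: size = 9, fails the rule → Group B. {weight=10, color=yellow, size=1, count=7}: size = 1, passes → Group A. {weight=17, color=blue, size=9, count=9}: size = 9, fails the rule → Group B. {weight=11, color=black, size=3, count=6}: size = 3, fails the rule → Group B.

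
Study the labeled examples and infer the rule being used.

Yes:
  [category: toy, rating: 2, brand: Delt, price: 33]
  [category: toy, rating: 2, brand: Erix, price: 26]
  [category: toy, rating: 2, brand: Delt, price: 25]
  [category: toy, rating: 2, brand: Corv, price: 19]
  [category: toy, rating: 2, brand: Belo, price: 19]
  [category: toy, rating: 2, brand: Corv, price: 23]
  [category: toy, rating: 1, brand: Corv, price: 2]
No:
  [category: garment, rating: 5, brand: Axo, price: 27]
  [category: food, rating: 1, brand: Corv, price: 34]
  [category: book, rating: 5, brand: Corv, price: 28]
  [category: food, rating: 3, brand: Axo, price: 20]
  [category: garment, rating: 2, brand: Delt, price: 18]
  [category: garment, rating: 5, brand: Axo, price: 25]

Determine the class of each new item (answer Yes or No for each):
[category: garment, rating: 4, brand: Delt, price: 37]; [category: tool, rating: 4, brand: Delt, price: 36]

One predicate separates the groups cleanly: category is toy.
[category: garment, rating: 4, brand: Delt, price: 37] — category is garment, hence No.
[category: tool, rating: 4, brand: Delt, price: 36] — category is tool, hence No.

No, No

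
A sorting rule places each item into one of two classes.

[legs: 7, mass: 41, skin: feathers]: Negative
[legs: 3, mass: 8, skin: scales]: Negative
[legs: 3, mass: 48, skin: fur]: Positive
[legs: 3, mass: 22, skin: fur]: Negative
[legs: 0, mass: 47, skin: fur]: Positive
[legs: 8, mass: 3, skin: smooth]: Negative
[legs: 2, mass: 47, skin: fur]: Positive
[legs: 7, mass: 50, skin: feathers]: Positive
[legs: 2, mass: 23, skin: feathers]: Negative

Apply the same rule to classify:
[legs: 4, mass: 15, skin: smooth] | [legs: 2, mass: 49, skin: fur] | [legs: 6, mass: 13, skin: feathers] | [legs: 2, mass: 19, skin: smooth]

Negative, Positive, Negative, Negative

A rule that fits every label: mass ≥ 47 — true of each 'Positive' example, false of each 'Negative' one.
[legs: 4, mass: 15, skin: smooth]: mass = 15 — doesn't match, so Negative. [legs: 2, mass: 49, skin: fur]: mass = 49 — meets the rule, so Positive. [legs: 6, mass: 13, skin: feathers]: mass = 13 — doesn't match, so Negative. [legs: 2, mass: 19, skin: smooth]: mass = 19 — doesn't match, so Negative.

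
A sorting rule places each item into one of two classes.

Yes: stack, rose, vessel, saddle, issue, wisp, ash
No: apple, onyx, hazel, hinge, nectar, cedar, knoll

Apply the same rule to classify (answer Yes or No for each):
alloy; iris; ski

The rule appears to be: contains 's'.
alloy — no 's', hence No.
iris — has 's', hence Yes.
ski — has 's', hence Yes.

No, Yes, Yes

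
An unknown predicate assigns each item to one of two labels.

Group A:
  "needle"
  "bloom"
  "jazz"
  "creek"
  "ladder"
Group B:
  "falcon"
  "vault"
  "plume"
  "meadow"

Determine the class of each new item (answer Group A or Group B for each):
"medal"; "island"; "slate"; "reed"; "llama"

Group B, Group B, Group B, Group A, Group A

'Group A' ⟺ has a double letter.
"medal": no doubled letter — does not fit, so Group B.
"island": no doubled letter — does not fit, so Group B.
"slate": no doubled letter — does not fit, so Group B.
"reed": 'ee' doubled — checks out, so Group A.
"llama": 'll' doubled — checks out, so Group A.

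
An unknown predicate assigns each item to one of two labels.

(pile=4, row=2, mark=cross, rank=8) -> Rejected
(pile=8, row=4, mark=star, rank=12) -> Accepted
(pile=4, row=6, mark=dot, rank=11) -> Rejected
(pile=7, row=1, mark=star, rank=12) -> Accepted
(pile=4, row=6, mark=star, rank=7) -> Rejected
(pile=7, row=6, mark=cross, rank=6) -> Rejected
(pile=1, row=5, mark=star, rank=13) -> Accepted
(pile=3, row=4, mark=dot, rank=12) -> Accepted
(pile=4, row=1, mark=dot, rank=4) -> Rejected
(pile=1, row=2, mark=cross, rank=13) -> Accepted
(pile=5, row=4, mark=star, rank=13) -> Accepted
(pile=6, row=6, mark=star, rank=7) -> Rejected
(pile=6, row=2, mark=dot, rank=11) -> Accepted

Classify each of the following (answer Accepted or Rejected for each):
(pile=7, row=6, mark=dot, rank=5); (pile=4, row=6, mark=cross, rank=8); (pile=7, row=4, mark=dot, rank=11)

The pattern is that an item is 'Accepted' exactly when: rank ≥ 11 AND row ≤ 5.

Rejected, Rejected, Accepted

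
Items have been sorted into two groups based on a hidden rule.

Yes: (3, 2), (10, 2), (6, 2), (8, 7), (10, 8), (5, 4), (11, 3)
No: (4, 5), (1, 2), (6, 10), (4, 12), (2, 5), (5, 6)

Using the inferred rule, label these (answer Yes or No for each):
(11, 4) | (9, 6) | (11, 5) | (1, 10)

Yes, Yes, Yes, No

The simplest hypothesis consistent with all the labels is: first > second.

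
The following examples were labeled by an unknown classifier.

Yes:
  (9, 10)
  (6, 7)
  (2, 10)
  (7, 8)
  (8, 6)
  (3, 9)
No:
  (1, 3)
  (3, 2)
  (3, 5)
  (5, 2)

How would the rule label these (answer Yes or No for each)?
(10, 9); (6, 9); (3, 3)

Yes, Yes, No

Rule: sum ≥ 12. This holds for each 'Yes' example and fails for each 'No' one.
(10, 9): 10+9 = 19, fits → Yes.
(6, 9): 6+9 = 15, fits → Yes.
(3, 3): 3+3 = 6, doesn't match → No.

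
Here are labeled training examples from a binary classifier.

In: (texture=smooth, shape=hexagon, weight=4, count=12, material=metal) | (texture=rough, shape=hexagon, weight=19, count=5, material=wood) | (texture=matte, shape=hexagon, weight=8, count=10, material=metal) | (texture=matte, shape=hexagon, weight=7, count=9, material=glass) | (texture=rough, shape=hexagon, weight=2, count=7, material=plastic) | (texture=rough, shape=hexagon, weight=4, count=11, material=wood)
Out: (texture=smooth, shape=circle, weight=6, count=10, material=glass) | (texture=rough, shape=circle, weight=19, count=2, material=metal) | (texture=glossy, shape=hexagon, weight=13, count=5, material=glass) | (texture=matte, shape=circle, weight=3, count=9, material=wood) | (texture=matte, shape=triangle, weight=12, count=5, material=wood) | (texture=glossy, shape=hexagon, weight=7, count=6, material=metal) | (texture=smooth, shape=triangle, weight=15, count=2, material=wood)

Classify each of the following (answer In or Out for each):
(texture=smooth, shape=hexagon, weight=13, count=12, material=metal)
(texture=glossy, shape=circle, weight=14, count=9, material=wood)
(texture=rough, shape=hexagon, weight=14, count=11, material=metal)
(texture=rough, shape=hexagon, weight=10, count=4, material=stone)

In, Out, In, In

The common property of the 'In' items is: texture is not glossy AND shape is hexagon. No 'Out' item has it.
In: (texture=smooth, shape=hexagon, weight=13, count=12, material=metal), since texture is smooth, shape is hexagon. Out: (texture=glossy, shape=circle, weight=14, count=9, material=wood), since texture is glossy, shape is circle. In: (texture=rough, shape=hexagon, weight=14, count=11, material=metal), since texture is rough, shape is hexagon. In: (texture=rough, shape=hexagon, weight=10, count=4, material=stone), since texture is rough, shape is hexagon.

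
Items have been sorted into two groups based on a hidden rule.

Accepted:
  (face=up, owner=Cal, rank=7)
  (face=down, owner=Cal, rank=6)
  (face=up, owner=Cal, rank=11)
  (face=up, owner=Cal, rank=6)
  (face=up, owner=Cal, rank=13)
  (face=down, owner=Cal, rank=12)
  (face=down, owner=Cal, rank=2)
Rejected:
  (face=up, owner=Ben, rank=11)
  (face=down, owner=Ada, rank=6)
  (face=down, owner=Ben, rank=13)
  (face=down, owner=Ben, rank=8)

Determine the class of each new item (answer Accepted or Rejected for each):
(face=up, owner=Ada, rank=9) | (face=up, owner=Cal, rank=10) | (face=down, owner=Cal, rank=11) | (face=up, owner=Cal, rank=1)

Rejected, Accepted, Accepted, Accepted

The classifier is using: owner is Cal.
(face=up, owner=Ada, rank=9): owner is Ada, doesn't qualify → Rejected. (face=up, owner=Cal, rank=10): owner is Cal, matches → Accepted. (face=down, owner=Cal, rank=11): owner is Cal, matches → Accepted. (face=up, owner=Cal, rank=1): owner is Cal, matches → Accepted.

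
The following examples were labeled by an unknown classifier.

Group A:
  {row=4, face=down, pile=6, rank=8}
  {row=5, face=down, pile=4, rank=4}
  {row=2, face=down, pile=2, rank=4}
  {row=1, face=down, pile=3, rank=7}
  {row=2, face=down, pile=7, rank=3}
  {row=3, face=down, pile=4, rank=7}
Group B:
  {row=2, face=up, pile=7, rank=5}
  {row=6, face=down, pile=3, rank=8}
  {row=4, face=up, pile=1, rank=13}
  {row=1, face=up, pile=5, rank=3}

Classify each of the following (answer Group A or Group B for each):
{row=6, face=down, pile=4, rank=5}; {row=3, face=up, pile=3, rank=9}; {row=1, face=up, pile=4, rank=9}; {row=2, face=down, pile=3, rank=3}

All 'Group A' examples share one property — face is down AND row ≤ 5 — and every 'Group B' example lacks it.
{row=6, face=down, pile=4, rank=5} → face is down, row = 6 → Group B. {row=3, face=up, pile=3, rank=9} → face is up, row = 3 → Group B. {row=1, face=up, pile=4, rank=9} → face is up, row = 1 → Group B. {row=2, face=down, pile=3, rank=3} → face is down, row = 2 → Group A.

Group B, Group B, Group B, Group A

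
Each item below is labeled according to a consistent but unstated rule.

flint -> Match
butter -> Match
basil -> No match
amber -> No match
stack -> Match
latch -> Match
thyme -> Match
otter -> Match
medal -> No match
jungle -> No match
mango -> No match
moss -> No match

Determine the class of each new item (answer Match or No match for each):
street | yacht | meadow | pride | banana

Match, Match, No match, No match, No match

Rule: contains 't'. This holds for each 'Match' example and fails for each 'No match' one.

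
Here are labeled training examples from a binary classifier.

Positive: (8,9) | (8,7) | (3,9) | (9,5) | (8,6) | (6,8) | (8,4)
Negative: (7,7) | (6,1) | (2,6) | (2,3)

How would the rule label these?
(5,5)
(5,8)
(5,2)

The pattern is that an item is 'Positive' exactly when: max ≥ 8.
Negative: (5,5), since max 5.
Positive: (5,8), since max 8.
Negative: (5,2), since max 5.

Negative, Positive, Negative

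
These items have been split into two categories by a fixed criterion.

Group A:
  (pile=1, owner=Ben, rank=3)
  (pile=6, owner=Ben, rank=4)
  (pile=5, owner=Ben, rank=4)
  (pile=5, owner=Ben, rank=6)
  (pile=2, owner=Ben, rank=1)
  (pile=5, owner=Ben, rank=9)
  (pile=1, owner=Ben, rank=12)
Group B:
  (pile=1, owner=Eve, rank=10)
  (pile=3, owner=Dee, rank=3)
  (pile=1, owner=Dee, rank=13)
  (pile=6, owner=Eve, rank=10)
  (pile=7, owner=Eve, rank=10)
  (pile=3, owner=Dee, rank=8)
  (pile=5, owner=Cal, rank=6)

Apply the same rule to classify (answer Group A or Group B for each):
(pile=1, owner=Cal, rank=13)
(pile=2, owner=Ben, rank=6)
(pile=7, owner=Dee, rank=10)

A rule that fits every label: owner is Ben — true of each 'Group A' example, false of each 'Group B' one.

Group B, Group A, Group B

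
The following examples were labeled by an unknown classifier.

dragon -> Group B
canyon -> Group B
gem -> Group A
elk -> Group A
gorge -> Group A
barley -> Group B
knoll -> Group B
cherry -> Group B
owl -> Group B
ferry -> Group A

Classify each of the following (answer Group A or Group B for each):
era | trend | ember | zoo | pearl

Group A, Group A, Group A, Group B, Group A

'Group A' ⟺ odd length AND contains 'e'.
Group A: era, since length 3, has 'e'. Group A: trend, since length 5, has 'e'. Group A: ember, since length 5, has 'e'. Group B: zoo, since length 3, no 'e'. Group A: pearl, since length 5, has 'e'.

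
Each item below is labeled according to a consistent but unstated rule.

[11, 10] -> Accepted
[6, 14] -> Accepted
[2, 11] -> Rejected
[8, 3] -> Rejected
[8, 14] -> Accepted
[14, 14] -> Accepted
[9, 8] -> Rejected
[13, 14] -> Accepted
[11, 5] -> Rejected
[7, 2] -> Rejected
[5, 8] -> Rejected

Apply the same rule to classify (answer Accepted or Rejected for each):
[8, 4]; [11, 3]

Rejected, Rejected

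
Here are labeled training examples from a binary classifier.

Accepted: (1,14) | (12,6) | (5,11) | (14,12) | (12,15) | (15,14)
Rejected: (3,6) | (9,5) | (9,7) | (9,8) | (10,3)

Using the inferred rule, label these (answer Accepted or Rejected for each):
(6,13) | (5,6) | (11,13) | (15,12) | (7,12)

Accepted, Rejected, Accepted, Accepted, Accepted

The distinguishing property — max ≥ 11 — holds for all the 'Accepted' cases and none of the 'Rejected' cases.
(6,13): Accepted (max 13). (5,6): Rejected (max 6). (11,13): Accepted (max 13). (15,12): Accepted (max 15). (7,12): Accepted (max 12).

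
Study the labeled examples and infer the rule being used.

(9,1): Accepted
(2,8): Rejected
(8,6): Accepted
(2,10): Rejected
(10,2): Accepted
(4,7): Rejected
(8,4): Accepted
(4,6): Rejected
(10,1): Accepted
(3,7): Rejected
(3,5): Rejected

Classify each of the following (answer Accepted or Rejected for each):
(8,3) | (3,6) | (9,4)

One predicate separates the groups cleanly: first > second.
(8,3) → 8 > 3 → Accepted.
(3,6) → 3 < 6 → Rejected.
(9,4) → 9 > 4 → Accepted.

Accepted, Rejected, Accepted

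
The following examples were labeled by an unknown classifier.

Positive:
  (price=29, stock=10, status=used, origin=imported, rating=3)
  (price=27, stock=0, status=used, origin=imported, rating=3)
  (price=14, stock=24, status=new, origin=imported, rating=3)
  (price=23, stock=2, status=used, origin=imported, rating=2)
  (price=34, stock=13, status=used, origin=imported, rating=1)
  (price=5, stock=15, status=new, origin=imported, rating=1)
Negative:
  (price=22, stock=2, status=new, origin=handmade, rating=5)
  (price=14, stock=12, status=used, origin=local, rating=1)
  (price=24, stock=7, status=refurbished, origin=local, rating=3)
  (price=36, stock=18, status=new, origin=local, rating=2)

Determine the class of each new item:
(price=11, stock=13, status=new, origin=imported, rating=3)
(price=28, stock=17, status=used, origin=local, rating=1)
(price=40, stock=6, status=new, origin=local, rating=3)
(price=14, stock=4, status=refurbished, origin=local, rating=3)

One predicate separates the groups cleanly: origin is imported.
(price=11, stock=13, status=new, origin=imported, rating=3) — origin is imported, hence Positive. (price=28, stock=17, status=used, origin=local, rating=1) — origin is local, hence Negative. (price=40, stock=6, status=new, origin=local, rating=3) — origin is local, hence Negative. (price=14, stock=4, status=refurbished, origin=local, rating=3) — origin is local, hence Negative.

Positive, Negative, Negative, Negative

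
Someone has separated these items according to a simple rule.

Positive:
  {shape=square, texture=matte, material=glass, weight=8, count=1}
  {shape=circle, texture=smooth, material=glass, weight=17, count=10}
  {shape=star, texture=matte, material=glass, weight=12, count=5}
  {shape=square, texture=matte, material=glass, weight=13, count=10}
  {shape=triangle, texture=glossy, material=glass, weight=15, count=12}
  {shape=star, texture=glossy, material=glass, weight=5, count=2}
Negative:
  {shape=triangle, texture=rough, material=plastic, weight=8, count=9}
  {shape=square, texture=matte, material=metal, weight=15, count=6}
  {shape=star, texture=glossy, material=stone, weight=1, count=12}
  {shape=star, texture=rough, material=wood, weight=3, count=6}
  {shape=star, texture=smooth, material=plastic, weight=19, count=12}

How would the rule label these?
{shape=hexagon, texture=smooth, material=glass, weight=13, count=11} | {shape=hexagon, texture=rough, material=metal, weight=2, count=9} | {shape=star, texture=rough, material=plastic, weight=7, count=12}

The distinguishing property — material is glass — holds for all the 'Positive' cases and none of the 'Negative' cases.
{shape=hexagon, texture=smooth, material=glass, weight=13, count=11}: Positive (material is glass).
{shape=hexagon, texture=rough, material=metal, weight=2, count=9}: Negative (material is metal).
{shape=star, texture=rough, material=plastic, weight=7, count=12}: Negative (material is plastic).

Positive, Negative, Negative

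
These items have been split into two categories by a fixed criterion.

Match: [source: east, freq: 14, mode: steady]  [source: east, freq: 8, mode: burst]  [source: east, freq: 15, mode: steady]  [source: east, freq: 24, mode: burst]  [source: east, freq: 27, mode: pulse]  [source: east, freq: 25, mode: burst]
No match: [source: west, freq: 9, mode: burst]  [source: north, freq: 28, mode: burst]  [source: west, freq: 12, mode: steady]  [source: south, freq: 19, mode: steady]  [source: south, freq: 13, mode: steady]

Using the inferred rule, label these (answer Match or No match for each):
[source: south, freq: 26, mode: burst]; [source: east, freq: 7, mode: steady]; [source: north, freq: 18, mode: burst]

The classifier is using: source is east.

No match, Match, No match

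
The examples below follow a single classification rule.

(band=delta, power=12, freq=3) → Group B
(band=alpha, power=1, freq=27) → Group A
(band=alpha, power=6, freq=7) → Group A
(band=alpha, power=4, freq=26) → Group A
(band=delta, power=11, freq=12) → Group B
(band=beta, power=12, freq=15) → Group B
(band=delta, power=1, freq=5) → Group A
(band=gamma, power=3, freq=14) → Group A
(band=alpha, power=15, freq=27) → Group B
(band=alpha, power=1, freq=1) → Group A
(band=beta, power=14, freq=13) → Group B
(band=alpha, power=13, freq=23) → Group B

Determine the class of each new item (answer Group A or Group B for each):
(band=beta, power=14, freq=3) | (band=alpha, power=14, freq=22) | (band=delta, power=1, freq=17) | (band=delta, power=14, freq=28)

The common property of the 'Group A' items is: power ≤ 6. No 'Group B' item has it.
(band=beta, power=14, freq=3): power = 14, fails the rule → Group B. (band=alpha, power=14, freq=22): power = 14, fails the rule → Group B. (band=delta, power=1, freq=17): power = 1, satisfies this → Group A. (band=delta, power=14, freq=28): power = 14, fails the rule → Group B.

Group B, Group B, Group A, Group B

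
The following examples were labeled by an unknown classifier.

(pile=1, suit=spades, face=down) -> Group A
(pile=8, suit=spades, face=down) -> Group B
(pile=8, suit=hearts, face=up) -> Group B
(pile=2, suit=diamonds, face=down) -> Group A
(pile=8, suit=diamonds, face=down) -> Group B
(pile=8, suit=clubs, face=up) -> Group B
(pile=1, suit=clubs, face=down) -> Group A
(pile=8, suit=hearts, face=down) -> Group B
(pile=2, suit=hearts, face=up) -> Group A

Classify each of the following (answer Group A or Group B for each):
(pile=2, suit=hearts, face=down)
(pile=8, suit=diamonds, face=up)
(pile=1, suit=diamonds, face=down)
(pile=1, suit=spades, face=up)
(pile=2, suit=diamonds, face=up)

Group A, Group B, Group A, Group A, Group A

The classifier is using: pile ≤ 2.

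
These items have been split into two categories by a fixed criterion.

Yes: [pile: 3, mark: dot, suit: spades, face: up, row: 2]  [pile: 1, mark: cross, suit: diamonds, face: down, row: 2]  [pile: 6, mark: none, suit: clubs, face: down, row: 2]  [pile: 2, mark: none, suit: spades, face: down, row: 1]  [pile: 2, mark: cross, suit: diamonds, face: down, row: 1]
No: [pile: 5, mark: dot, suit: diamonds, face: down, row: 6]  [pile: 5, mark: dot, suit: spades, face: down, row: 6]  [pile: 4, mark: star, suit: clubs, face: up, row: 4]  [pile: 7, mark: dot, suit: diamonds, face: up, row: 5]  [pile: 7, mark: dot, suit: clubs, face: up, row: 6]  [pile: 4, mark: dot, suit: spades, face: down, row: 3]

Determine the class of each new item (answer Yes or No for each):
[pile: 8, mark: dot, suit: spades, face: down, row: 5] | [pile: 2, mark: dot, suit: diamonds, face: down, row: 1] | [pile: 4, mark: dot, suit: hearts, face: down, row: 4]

The classifier is using: row ≤ 2.

No, Yes, No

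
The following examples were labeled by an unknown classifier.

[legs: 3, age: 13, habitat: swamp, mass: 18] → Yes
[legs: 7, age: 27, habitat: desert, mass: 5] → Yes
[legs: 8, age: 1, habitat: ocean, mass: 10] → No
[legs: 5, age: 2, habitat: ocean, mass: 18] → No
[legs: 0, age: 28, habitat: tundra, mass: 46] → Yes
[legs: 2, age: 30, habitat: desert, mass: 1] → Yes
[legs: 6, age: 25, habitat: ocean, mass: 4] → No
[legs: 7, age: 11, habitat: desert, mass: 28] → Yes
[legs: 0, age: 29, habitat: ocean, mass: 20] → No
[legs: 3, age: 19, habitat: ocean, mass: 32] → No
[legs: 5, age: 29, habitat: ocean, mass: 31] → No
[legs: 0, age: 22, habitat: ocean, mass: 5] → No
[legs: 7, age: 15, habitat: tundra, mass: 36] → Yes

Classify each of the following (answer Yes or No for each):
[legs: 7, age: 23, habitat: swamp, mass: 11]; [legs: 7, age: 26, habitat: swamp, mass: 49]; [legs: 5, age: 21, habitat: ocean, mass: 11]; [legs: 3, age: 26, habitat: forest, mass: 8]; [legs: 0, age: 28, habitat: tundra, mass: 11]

The common property of the 'Yes' items is: habitat is not ocean. No 'No' item has it.
[legs: 7, age: 23, habitat: swamp, mass: 11]: Yes (habitat is swamp).
[legs: 7, age: 26, habitat: swamp, mass: 49]: Yes (habitat is swamp).
[legs: 5, age: 21, habitat: ocean, mass: 11]: No (habitat is ocean).
[legs: 3, age: 26, habitat: forest, mass: 8]: Yes (habitat is forest).
[legs: 0, age: 28, habitat: tundra, mass: 11]: Yes (habitat is tundra).

Yes, Yes, No, Yes, Yes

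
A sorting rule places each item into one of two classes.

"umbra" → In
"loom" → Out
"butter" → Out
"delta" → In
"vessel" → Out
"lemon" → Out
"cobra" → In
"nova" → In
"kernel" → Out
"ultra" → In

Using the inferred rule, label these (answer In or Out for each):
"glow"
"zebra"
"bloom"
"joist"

Rule: contains 'a'. This holds for each 'In' example and fails for each 'Out' one.
"glow" — no 'a', hence Out. "zebra" — has 'a', hence In. "bloom" — no 'a', hence Out. "joist" — no 'a', hence Out.

Out, In, Out, Out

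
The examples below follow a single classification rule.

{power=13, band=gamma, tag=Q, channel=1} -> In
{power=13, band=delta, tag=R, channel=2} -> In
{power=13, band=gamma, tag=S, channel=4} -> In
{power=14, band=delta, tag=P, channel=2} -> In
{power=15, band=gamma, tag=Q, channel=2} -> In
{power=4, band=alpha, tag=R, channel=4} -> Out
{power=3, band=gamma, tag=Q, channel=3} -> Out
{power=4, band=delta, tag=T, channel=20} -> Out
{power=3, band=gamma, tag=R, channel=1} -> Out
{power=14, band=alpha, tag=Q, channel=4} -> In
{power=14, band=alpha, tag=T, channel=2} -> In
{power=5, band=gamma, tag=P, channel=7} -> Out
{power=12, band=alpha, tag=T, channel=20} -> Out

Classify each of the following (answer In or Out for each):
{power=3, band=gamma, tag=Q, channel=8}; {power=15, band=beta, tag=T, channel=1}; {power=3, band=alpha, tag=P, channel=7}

Out, In, Out

Every 'In' example satisfies: power ≥ 13. None of the 'Out' examples do.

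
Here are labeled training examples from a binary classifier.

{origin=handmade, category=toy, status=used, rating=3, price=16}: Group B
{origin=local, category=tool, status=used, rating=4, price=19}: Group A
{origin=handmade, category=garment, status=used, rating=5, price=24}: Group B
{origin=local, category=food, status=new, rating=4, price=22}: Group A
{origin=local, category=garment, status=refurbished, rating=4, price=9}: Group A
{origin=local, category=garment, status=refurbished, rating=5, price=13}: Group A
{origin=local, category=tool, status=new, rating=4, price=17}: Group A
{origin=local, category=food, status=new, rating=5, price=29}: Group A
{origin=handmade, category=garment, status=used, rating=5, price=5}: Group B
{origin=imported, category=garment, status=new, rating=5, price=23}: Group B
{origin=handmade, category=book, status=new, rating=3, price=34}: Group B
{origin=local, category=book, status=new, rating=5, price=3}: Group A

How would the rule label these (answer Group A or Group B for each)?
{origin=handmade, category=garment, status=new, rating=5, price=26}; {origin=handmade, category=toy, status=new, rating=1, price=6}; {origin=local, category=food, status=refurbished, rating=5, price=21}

Group B, Group B, Group A

All 'Group A' examples share one property — origin is local — and every 'Group B' example lacks it.
{origin=handmade, category=garment, status=new, rating=5, price=26} → origin is handmade → Group B. {origin=handmade, category=toy, status=new, rating=1, price=6} → origin is handmade → Group B. {origin=local, category=food, status=refurbished, rating=5, price=21} → origin is local → Group A.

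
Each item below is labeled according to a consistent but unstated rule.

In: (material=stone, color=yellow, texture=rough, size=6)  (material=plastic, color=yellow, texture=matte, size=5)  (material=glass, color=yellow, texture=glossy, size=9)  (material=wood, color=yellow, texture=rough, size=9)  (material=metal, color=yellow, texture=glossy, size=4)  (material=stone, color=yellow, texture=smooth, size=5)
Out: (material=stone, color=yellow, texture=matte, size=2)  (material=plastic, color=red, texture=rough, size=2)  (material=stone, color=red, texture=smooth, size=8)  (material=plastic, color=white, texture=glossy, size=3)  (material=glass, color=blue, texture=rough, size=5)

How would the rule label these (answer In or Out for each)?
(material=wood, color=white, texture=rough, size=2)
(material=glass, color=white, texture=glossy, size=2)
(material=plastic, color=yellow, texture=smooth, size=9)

The distinguishing property — color is yellow AND size ≥ 3 — holds for all the 'In' cases and none of the 'Out' cases.
(material=wood, color=white, texture=rough, size=2) → color is white, size = 2 → Out. (material=glass, color=white, texture=glossy, size=2) → color is white, size = 2 → Out. (material=plastic, color=yellow, texture=smooth, size=9) → color is yellow, size = 9 → In.

Out, Out, In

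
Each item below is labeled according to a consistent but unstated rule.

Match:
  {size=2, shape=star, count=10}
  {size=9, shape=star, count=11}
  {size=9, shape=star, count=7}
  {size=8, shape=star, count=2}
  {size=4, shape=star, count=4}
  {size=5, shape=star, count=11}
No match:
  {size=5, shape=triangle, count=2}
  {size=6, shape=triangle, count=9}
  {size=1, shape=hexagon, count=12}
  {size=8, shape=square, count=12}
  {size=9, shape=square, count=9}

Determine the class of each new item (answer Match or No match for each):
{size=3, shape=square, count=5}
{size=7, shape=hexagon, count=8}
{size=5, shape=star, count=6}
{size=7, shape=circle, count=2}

No match, No match, Match, No match

One predicate separates the groups cleanly: shape is star.
{size=3, shape=square, count=5}: shape is square, lacks this property → No match.
{size=7, shape=hexagon, count=8}: shape is hexagon, lacks this property → No match.
{size=5, shape=star, count=6}: shape is star, has this property → Match.
{size=7, shape=circle, count=2}: shape is circle, lacks this property → No match.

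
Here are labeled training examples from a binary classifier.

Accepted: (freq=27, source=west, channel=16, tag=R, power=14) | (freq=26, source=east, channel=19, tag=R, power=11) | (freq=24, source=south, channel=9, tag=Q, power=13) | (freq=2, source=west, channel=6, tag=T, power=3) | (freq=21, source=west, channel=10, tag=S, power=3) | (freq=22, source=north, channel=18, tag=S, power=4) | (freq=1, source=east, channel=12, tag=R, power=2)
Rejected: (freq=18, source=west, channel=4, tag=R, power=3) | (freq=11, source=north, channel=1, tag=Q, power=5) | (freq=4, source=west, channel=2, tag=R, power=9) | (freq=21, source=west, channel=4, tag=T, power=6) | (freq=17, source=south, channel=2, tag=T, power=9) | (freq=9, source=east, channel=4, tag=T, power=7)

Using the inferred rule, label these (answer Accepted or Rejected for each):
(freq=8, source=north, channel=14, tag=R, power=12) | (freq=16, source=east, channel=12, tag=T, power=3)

The simplest hypothesis consistent with all the labels is: channel ≥ 6.
(freq=8, source=north, channel=14, tag=R, power=12): channel = 14 — meets the rule, so Accepted.
(freq=16, source=east, channel=12, tag=T, power=3): channel = 12 — meets the rule, so Accepted.

Accepted, Accepted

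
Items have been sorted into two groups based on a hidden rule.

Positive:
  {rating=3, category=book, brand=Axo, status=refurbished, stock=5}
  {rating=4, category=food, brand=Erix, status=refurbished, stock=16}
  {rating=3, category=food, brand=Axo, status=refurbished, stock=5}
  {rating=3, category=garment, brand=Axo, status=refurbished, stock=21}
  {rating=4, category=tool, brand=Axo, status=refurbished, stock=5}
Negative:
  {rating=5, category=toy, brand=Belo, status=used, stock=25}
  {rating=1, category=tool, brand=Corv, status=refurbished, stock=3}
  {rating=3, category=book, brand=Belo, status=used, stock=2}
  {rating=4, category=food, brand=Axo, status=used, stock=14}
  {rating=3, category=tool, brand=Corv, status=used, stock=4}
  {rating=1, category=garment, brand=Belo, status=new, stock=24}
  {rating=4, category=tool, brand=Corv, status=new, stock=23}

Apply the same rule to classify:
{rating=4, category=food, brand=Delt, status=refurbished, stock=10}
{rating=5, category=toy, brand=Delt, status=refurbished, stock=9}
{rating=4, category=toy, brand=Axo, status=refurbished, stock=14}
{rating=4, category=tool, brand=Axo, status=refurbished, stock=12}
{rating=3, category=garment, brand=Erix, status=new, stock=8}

The distinguishing property — status is refurbished AND stock ≥ 4 — holds for all the 'Positive' cases and none of the 'Negative' cases.

Positive, Positive, Positive, Positive, Negative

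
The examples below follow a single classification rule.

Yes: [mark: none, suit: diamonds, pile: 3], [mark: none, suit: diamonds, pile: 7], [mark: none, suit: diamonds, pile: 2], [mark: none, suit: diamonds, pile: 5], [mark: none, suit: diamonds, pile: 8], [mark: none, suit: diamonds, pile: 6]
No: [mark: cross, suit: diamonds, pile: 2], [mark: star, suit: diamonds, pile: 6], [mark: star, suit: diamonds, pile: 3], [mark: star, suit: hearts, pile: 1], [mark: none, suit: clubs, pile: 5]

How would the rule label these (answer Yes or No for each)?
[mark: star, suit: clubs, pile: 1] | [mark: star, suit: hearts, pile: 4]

No, No

All 'Yes' examples share one property — mark is none AND suit is diamonds — and every 'No' example lacks it.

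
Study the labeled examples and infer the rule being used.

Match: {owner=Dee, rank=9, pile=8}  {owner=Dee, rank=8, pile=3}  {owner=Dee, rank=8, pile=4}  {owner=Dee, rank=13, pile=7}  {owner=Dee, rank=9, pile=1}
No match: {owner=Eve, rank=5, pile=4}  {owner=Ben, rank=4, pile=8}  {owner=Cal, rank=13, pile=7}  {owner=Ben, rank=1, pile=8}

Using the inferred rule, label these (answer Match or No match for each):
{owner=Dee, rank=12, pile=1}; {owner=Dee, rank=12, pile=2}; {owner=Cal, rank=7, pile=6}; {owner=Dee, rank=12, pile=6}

All 'Match' examples share one property — owner is Dee — and every 'No match' example lacks it.
{owner=Dee, rank=12, pile=1}: owner is Dee — has this property, so Match. {owner=Dee, rank=12, pile=2}: owner is Dee — has this property, so Match. {owner=Cal, rank=7, pile=6}: owner is Cal — does not pass, so No match. {owner=Dee, rank=12, pile=6}: owner is Dee — has this property, so Match.

Match, Match, No match, Match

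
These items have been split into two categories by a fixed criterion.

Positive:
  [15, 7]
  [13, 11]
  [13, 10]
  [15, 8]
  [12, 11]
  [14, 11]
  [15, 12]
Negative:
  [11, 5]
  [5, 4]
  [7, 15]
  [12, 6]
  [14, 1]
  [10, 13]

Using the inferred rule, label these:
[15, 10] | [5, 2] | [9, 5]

The simplest hypothesis consistent with all the labels is: first > second AND sum ≥ 22.

Positive, Negative, Negative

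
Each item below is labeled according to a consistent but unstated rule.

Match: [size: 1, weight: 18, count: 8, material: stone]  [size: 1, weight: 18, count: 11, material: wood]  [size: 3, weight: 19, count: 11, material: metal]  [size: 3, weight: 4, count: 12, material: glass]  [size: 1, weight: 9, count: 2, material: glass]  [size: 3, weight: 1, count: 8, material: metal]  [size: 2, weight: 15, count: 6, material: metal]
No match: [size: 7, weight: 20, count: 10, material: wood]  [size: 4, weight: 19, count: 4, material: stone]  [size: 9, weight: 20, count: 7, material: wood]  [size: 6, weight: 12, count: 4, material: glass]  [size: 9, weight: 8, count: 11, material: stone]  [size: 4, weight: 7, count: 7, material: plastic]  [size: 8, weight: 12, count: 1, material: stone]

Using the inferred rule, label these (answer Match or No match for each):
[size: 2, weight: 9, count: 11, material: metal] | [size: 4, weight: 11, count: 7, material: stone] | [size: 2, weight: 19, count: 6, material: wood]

Every 'Match' example satisfies: size ≤ 3. None of the 'No match' examples do.
[size: 2, weight: 9, count: 11, material: metal] — size = 2, hence Match. [size: 4, weight: 11, count: 7, material: stone] — size = 4, hence No match. [size: 2, weight: 19, count: 6, material: wood] — size = 2, hence Match.

Match, No match, Match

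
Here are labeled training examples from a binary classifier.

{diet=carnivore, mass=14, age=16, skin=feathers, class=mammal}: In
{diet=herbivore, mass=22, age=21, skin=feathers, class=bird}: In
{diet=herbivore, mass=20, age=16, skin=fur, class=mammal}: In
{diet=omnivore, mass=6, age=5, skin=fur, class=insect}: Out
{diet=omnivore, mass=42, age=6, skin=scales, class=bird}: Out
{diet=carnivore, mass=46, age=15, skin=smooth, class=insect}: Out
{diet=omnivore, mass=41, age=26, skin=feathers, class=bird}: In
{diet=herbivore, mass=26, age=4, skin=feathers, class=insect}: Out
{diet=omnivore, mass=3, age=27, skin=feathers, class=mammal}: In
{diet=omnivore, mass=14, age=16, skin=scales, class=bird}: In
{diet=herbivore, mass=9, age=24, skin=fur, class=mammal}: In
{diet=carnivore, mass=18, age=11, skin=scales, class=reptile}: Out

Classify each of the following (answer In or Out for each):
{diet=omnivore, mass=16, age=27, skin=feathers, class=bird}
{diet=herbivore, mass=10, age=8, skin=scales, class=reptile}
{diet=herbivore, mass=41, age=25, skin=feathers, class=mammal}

The classifier is using: age ≥ 16.
{diet=omnivore, mass=16, age=27, skin=feathers, class=bird}: age = 27, meets the rule → In. {diet=herbivore, mass=10, age=8, skin=scales, class=reptile}: age = 8, fails the rule → Out. {diet=herbivore, mass=41, age=25, skin=feathers, class=mammal}: age = 25, meets the rule → In.

In, Out, In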